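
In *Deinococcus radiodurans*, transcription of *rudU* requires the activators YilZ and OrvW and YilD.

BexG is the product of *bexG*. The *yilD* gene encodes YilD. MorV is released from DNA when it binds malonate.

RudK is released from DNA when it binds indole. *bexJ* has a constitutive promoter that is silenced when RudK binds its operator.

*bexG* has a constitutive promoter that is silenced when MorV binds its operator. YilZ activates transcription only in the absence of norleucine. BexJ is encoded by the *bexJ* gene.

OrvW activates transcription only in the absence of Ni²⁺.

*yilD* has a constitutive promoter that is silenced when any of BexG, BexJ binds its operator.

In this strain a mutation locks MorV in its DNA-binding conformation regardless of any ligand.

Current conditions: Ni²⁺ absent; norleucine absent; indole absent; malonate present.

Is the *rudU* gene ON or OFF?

ON

Norleucine is absent, so YilZ is active.
Ni²⁺ is absent, so OrvW is active.
MorV is constitutively active in this strain.
With repressor MorV bound, *bexG* is not transcribed.
So BexG is not produced.
Indole is absent, so RudK is active.
With repressor RudK bound, *bexJ* is not transcribed.
So BexJ is not produced.
With no repressor bound, *yilD* is transcribed.
So YilD is produced and active.
No repressor is bound and YilZ and OrvW and YilD are active, so *rudU* is transcribed.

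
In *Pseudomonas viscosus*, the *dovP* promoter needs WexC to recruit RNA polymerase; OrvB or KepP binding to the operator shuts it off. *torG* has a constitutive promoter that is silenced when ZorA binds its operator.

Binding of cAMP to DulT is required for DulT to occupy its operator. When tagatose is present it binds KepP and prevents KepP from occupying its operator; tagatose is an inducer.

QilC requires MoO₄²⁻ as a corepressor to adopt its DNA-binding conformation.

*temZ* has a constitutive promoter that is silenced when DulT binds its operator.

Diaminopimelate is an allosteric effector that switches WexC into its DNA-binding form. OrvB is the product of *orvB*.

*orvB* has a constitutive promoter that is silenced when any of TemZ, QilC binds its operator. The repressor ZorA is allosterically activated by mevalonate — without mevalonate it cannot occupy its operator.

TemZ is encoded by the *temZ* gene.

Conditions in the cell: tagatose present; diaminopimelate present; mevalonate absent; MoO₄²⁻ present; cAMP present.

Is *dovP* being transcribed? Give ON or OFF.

Diaminopimelate is present, so WexC is active.
cAMP is present, so DulT is active.
With repressor DulT bound, *temZ* is not transcribed.
So TemZ is not produced.
MoO₄²⁻ is present, so QilC is active.
With repressor QilC bound, *orvB* is not transcribed.
So OrvB is not produced.
Tagatose is present, so KepP is inactive.
No repressor is bound and WexC is active, so *dovP* is transcribed.

ON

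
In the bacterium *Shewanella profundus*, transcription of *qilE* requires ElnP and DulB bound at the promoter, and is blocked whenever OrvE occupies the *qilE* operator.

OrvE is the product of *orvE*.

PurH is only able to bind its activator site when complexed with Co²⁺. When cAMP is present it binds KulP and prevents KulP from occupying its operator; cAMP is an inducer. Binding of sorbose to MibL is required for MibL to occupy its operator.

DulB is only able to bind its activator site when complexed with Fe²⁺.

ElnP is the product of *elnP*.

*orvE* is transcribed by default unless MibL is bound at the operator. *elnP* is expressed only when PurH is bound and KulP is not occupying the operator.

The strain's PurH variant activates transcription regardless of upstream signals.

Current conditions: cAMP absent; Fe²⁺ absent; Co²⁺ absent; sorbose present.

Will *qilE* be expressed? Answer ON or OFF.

OFF

Sorbose is present, so MibL is active.
With repressor MibL bound, *orvE* is not transcribed.
So OrvE is not produced.
PurH is constitutively active in this strain.
cAMP is absent, so KulP is active.
With repressor KulP bound, *elnP* is not transcribed.
So ElnP is not produced.
Fe²⁺ is absent, so DulB is inactive.
Required activator ElnP is absent, so *qilE* is not transcribed.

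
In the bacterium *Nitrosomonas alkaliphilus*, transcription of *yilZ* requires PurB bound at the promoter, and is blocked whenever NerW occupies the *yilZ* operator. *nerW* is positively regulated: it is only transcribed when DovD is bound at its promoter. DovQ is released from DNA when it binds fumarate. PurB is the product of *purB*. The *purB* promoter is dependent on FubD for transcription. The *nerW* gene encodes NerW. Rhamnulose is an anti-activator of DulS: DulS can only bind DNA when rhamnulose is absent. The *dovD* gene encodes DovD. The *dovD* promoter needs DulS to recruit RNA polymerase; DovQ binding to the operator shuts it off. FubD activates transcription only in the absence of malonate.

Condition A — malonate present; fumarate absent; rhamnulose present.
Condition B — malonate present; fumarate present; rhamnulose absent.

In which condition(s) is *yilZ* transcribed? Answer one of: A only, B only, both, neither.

Condition A:
Malonate is present, so FubD is inactive.
Required activator FubD is absent, so *purB* is not transcribed.
So PurB is not produced.
Fumarate is absent, so DovQ is active.
Rhamnulose is present, so DulS is inactive.
With repressor DovQ bound, *dovD* is not transcribed.
So DovD is not produced.
Required activator DovD is absent, so *nerW* is not transcribed.
So NerW is not produced.
Required activator PurB is absent, so *yilZ* is not transcribed.
→ *yilZ* is OFF in A.
Condition B:
Malonate is present, so FubD is inactive.
Required activator FubD is absent, so *purB* is not transcribed.
So PurB is not produced.
Fumarate is present, so DovQ is inactive.
Rhamnulose is absent, so DulS is active.
No repressor is bound and DulS is active, so *dovD* is transcribed.
So DovD is produced and active.
No repressor is bound and DovD is active, so *nerW* is transcribed.
So NerW is produced and active.
With repressor NerW bound, *yilZ* is not transcribed.
→ *yilZ* is OFF in B.

neither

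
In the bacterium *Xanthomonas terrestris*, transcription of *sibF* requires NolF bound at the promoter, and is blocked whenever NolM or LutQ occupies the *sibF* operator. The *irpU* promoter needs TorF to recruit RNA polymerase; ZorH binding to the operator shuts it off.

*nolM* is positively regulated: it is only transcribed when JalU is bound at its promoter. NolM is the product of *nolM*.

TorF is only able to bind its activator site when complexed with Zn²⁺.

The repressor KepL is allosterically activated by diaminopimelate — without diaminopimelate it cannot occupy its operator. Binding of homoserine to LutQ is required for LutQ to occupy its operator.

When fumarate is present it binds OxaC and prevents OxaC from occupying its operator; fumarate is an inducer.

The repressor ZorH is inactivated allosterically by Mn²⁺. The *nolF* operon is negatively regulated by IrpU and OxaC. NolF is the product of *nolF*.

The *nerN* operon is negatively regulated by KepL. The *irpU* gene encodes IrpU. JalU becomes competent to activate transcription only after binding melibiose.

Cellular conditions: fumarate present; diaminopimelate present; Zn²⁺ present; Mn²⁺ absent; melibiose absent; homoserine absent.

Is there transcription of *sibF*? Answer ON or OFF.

ON

Melibiose is absent, so JalU is inactive.
Required activator JalU is absent, so *nolM* is not transcribed.
So NolM is not produced.
Homoserine is absent, so LutQ is inactive.
Mn²⁺ is absent, so ZorH is active.
Zn²⁺ is present, so TorF is active.
With repressor ZorH bound, *irpU* is not transcribed.
So IrpU is not produced.
Fumarate is present, so OxaC is inactive.
With no repressor bound, *nolF* is transcribed.
So NolF is produced and active.
No repressor is bound and NolF is active, so *sibF* is transcribed.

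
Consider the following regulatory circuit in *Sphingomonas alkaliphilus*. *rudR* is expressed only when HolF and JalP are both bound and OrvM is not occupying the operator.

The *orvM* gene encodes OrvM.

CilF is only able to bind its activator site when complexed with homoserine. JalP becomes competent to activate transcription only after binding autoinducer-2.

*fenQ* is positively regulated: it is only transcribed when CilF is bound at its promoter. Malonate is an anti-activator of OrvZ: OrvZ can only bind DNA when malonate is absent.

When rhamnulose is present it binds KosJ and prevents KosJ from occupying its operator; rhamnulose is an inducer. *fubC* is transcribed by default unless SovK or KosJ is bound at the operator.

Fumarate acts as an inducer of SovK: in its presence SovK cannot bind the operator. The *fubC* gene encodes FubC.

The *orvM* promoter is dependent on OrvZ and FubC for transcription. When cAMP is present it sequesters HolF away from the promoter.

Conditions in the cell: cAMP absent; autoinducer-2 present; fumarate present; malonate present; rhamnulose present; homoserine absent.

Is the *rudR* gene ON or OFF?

ON

Malonate is present, so OrvZ is inactive.
Fumarate is present, so SovK is inactive.
Rhamnulose is present, so KosJ is inactive.
With no repressor bound, *fubC* is transcribed.
So FubC is produced and active.
Required activator OrvZ is absent, so *orvM* is not transcribed.
So OrvM is not produced.
cAMP is absent, so HolF is active.
Autoinducer-2 is present, so JalP is active.
No repressor is bound and HolF and JalP are active, so *rudR* is transcribed.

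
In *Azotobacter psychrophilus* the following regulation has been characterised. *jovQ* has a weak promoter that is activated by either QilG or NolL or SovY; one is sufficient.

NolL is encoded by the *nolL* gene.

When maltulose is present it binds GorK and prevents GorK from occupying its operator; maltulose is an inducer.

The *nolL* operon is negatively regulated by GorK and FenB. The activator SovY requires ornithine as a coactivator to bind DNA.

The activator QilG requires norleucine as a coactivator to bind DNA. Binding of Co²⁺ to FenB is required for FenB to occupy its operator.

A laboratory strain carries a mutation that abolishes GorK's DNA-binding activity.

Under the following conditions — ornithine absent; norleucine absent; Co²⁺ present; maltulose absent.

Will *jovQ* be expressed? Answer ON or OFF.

OFF

Norleucine is absent, so QilG is inactive.
GorK is non-functional in this strain, so it has no effect.
Co²⁺ is present, so FenB is active.
With repressor FenB bound, *nolL* is not transcribed.
So NolL is not produced.
Ornithine is absent, so SovY is inactive.
No activator is available at the *jovQ* promoter, so *jovQ* is not transcribed.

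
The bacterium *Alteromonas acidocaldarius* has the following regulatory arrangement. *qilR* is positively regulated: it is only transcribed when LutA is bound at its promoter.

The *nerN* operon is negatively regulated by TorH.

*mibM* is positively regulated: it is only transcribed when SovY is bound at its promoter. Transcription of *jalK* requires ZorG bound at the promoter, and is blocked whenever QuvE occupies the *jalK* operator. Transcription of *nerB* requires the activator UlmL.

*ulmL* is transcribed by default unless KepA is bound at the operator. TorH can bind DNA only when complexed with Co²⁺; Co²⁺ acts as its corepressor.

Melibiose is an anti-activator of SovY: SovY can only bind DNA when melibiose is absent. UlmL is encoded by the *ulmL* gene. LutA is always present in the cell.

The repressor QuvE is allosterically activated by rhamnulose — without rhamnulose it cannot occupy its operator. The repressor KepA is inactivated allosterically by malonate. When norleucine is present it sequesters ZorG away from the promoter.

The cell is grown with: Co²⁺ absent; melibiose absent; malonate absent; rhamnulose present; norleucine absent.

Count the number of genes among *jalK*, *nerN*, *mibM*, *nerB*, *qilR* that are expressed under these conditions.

Norleucine is absent, so ZorG is active.
Rhamnulose is present, so QuvE is active.
With repressor QuvE bound, *jalK* is not transcribed.
→ *jalK* is OFF.
Co²⁺ is absent, so TorH is inactive.
With no repressor bound, *nerN* is transcribed.
→ *nerN* is ON.
Melibiose is absent, so SovY is active.
No repressor is bound and SovY is active, so *mibM* is transcribed.
→ *mibM* is ON.
Malonate is absent, so KepA is active.
With repressor KepA bound, *ulmL* is not transcribed.
So UlmL is not produced.
Required activator UlmL is absent, so *nerB* is not transcribed.
→ *nerB* is OFF.
LutA is produced constitutively and is active.
No repressor is bound and LutA is active, so *qilR* is transcribed.
→ *qilR* is ON.
3 of the 5 genes are transcribed.

3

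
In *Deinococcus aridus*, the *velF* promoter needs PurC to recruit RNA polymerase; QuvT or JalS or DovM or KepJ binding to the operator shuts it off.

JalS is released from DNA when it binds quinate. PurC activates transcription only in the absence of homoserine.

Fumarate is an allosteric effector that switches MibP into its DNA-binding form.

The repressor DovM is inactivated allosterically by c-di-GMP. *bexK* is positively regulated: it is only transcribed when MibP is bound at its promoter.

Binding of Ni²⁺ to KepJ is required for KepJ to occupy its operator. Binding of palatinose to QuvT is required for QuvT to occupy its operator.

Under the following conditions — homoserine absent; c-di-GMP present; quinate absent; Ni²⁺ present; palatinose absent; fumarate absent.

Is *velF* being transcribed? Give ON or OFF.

Palatinose is absent, so QuvT is inactive.
Quinate is absent, so JalS is active.
c-di-GMP is present, so DovM is inactive.
Homoserine is absent, so PurC is active.
Ni²⁺ is present, so KepJ is active.
With repressor JalS bound, *velF* is not transcribed.

OFF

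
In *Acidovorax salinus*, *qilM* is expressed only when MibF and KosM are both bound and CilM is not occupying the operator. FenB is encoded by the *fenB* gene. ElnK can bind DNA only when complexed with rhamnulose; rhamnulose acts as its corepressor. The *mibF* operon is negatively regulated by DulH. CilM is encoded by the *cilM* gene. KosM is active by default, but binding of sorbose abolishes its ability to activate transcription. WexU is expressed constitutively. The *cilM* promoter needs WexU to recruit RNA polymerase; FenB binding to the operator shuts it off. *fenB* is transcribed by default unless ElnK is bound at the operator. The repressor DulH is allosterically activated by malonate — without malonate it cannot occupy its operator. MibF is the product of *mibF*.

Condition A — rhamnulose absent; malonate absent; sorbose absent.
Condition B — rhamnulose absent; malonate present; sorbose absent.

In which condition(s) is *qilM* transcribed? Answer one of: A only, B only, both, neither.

Condition A:
WexU is produced constitutively and is active.
Rhamnulose is absent, so ElnK is inactive.
With no repressor bound, *fenB* is transcribed.
So FenB is produced and active.
With repressor FenB bound, *cilM* is not transcribed.
So CilM is not produced.
Malonate is absent, so DulH is inactive.
With no repressor bound, *mibF* is transcribed.
So MibF is produced and active.
Sorbose is absent, so KosM is active.
No repressor is bound and MibF and KosM are active, so *qilM* is transcribed.
→ *qilM* is ON in A.
Condition B:
WexU is produced constitutively and is active.
Rhamnulose is absent, so ElnK is inactive.
With no repressor bound, *fenB* is transcribed.
So FenB is produced and active.
With repressor FenB bound, *cilM* is not transcribed.
So CilM is not produced.
Malonate is present, so DulH is active.
With repressor DulH bound, *mibF* is not transcribed.
So MibF is not produced.
Sorbose is absent, so KosM is active.
Required activator MibF is absent, so *qilM* is not transcribed.
→ *qilM* is OFF in B.

A only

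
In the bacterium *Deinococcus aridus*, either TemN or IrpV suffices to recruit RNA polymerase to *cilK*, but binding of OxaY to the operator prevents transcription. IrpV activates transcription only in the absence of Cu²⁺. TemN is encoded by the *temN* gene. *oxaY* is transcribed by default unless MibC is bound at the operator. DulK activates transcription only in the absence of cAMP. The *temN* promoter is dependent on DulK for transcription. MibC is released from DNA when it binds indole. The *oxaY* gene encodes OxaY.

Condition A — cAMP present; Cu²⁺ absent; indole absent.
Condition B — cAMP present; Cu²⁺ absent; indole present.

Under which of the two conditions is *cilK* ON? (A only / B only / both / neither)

Condition A:
cAMP is present, so DulK is inactive.
Required activator DulK is absent, so *temN* is not transcribed.
So TemN is not produced.
Cu²⁺ is absent, so IrpV is active.
Indole is absent, so MibC is active.
With repressor MibC bound, *oxaY* is not transcribed.
So OxaY is not produced.
Activator IrpV is present, so *cilK* is transcribed.
→ *cilK* is ON in A.
Condition B:
cAMP is present, so DulK is inactive.
Required activator DulK is absent, so *temN* is not transcribed.
So TemN is not produced.
Cu²⁺ is absent, so IrpV is active.
Indole is present, so MibC is inactive.
With no repressor bound, *oxaY* is transcribed.
So OxaY is produced and active.
With repressor OxaY bound, *cilK* is not transcribed.
→ *cilK* is OFF in B.

A only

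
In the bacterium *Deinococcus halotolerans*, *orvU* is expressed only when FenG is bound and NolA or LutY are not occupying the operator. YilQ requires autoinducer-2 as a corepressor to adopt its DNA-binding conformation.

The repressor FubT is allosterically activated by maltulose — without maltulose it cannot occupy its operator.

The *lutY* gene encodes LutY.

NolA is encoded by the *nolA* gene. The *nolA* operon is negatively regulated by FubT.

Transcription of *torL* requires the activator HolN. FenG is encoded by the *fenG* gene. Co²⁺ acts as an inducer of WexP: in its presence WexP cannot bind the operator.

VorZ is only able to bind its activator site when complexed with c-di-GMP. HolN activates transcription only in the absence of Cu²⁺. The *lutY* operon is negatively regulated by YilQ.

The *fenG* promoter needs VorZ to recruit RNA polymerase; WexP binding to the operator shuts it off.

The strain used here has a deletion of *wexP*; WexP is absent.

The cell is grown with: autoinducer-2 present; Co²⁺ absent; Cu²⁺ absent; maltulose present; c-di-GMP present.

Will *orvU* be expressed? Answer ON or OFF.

Maltulose is present, so FubT is active.
With repressor FubT bound, *nolA* is not transcribed.
So NolA is not produced.
c-di-GMP is present, so VorZ is active.
WexP is non-functional in this strain, so it has no effect.
No repressor is bound and VorZ is active, so *fenG* is transcribed.
So FenG is produced and active.
Autoinducer-2 is present, so YilQ is active.
With repressor YilQ bound, *lutY* is not transcribed.
So LutY is not produced.
No repressor is bound and FenG is active, so *orvU* is transcribed.

ON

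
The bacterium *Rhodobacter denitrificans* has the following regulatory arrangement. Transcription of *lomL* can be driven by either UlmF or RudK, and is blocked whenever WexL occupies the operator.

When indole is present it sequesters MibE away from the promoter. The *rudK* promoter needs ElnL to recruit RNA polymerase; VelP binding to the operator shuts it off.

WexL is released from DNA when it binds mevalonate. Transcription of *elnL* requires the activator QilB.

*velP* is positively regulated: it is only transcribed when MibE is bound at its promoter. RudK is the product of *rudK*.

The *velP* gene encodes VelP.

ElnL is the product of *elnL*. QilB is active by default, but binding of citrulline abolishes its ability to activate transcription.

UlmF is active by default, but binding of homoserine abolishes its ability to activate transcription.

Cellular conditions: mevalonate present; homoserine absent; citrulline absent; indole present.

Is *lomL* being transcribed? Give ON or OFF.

ON

Homoserine is absent, so UlmF is active.
Indole is present, so MibE is inactive.
Required activator MibE is absent, so *velP* is not transcribed.
So VelP is not produced.
Citrulline is absent, so QilB is active.
No repressor is bound and QilB is active, so *elnL* is transcribed.
So ElnL is produced and active.
No repressor is bound and ElnL is active, so *rudK* is transcribed.
So RudK is produced and active.
Mevalonate is present, so WexL is inactive.
Activator UlmF is present, so *lomL* is transcribed.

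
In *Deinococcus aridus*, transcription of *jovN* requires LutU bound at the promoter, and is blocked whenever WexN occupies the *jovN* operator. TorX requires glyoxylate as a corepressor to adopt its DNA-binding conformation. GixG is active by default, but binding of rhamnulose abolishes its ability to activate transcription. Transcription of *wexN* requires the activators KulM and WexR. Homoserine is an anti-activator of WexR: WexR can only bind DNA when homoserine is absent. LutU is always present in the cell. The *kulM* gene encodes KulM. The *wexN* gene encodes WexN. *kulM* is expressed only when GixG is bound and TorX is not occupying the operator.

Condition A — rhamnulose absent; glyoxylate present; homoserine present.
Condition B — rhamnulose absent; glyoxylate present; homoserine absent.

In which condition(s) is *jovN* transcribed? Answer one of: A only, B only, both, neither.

Condition A:
Rhamnulose is absent, so GixG is active.
Glyoxylate is present, so TorX is active.
With repressor TorX bound, *kulM* is not transcribed.
So KulM is not produced.
Homoserine is present, so WexR is inactive.
Required activator KulM is absent, so *wexN* is not transcribed.
So WexN is not produced.
LutU is produced constitutively and is active.
No repressor is bound and LutU is active, so *jovN* is transcribed.
→ *jovN* is ON in A.
Condition B:
Rhamnulose is absent, so GixG is active.
Glyoxylate is present, so TorX is active.
With repressor TorX bound, *kulM* is not transcribed.
So KulM is not produced.
Homoserine is absent, so WexR is active.
Required activator KulM is absent, so *wexN* is not transcribed.
So WexN is not produced.
LutU is produced constitutively and is active.
No repressor is bound and LutU is active, so *jovN* is transcribed.
→ *jovN* is ON in B.

both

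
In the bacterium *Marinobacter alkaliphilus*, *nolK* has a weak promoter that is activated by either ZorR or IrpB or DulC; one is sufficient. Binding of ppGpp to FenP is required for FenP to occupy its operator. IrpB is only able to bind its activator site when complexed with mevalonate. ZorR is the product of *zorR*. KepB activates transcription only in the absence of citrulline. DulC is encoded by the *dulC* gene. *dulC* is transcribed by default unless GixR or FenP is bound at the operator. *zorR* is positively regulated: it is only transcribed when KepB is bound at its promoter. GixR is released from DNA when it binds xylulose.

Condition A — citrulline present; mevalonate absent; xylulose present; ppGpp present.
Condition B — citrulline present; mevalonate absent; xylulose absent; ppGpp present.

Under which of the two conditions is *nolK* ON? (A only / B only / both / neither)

neither

Condition A:
Citrulline is present, so KepB is inactive.
Required activator KepB is absent, so *zorR* is not transcribed.
So ZorR is not produced.
Mevalonate is absent, so IrpB is inactive.
Xylulose is present, so GixR is inactive.
ppGpp is present, so FenP is active.
With repressor FenP bound, *dulC* is not transcribed.
So DulC is not produced.
No activator is available at the *nolK* promoter, so *nolK* is not transcribed.
→ *nolK* is OFF in A.
Condition B:
Citrulline is present, so KepB is inactive.
Required activator KepB is absent, so *zorR* is not transcribed.
So ZorR is not produced.
Mevalonate is absent, so IrpB is inactive.
Xylulose is absent, so GixR is active.
ppGpp is present, so FenP is active.
With repressor GixR bound, *dulC* is not transcribed.
So DulC is not produced.
No activator is available at the *nolK* promoter, so *nolK* is not transcribed.
→ *nolK* is OFF in B.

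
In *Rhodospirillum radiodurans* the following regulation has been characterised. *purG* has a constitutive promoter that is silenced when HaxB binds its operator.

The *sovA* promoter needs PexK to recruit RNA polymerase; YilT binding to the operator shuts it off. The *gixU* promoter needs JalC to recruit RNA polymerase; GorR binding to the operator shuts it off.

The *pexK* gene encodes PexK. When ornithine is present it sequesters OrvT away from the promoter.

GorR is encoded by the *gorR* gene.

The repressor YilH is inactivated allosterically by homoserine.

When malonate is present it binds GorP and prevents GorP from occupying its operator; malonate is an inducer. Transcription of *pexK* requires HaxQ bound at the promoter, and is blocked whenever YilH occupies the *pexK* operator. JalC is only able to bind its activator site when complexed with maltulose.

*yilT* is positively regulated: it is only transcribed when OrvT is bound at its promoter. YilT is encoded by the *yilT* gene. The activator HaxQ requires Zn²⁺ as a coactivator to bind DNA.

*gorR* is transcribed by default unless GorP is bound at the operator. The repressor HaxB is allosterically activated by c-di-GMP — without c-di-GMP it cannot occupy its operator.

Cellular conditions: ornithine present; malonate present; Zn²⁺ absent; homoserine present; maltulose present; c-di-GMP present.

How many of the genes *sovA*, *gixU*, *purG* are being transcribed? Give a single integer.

Homoserine is present, so YilH is inactive.
Zn²⁺ is absent, so HaxQ is inactive.
Required activator HaxQ is absent, so *pexK* is not transcribed.
So PexK is not produced.
Ornithine is present, so OrvT is inactive.
Required activator OrvT is absent, so *yilT* is not transcribed.
So YilT is not produced.
Required activator PexK is absent, so *sovA* is not transcribed.
→ *sovA* is OFF.
Malonate is present, so GorP is inactive.
With no repressor bound, *gorR* is transcribed.
So GorR is produced and active.
Maltulose is present, so JalC is active.
With repressor GorR bound, *gixU* is not transcribed.
→ *gixU* is OFF.
c-di-GMP is present, so HaxB is active.
With repressor HaxB bound, *purG* is not transcribed.
→ *purG* is OFF.
0 of the 3 genes are transcribed.

0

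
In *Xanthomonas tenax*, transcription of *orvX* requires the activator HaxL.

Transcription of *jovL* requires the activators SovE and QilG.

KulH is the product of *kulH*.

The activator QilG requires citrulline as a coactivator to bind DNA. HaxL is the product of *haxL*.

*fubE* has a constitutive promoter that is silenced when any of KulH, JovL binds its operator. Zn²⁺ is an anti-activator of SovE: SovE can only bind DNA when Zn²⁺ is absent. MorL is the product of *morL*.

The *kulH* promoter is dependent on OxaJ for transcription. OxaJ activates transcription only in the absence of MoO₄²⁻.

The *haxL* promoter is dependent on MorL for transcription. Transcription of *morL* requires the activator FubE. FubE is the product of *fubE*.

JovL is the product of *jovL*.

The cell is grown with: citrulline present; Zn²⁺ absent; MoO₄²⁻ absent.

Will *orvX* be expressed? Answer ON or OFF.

OFF

MoO₄²⁻ is absent, so OxaJ is active.
No repressor is bound and OxaJ is active, so *kulH* is transcribed.
So KulH is produced and active.
Zn²⁺ is absent, so SovE is active.
Citrulline is present, so QilG is active.
No repressor is bound and SovE and QilG are active, so *jovL* is transcribed.
So JovL is produced and active.
With repressor KulH bound, *fubE* is not transcribed.
So FubE is not produced.
Required activator FubE is absent, so *morL* is not transcribed.
So MorL is not produced.
Required activator MorL is absent, so *haxL* is not transcribed.
So HaxL is not produced.
Required activator HaxL is absent, so *orvX* is not transcribed.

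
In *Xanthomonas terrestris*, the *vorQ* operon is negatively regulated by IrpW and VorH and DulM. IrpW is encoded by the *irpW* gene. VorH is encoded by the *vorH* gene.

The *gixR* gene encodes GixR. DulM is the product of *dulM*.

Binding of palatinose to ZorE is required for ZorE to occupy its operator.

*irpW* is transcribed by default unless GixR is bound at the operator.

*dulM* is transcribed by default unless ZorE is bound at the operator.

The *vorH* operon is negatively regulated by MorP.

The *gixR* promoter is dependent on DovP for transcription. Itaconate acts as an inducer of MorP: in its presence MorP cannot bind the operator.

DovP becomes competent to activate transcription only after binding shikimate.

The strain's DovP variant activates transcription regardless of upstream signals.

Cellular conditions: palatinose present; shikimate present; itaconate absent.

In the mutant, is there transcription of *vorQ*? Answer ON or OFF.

DovP is constitutively active in this strain.
No repressor is bound and DovP is active, so *gixR* is transcribed.
So GixR is produced and active.
With repressor GixR bound, *irpW* is not transcribed.
So IrpW is not produced.
Itaconate is absent, so MorP is active.
With repressor MorP bound, *vorH* is not transcribed.
So VorH is not produced.
Palatinose is present, so ZorE is active.
With repressor ZorE bound, *dulM* is not transcribed.
So DulM is not produced.
With no repressor bound, *vorQ* is transcribed.

ON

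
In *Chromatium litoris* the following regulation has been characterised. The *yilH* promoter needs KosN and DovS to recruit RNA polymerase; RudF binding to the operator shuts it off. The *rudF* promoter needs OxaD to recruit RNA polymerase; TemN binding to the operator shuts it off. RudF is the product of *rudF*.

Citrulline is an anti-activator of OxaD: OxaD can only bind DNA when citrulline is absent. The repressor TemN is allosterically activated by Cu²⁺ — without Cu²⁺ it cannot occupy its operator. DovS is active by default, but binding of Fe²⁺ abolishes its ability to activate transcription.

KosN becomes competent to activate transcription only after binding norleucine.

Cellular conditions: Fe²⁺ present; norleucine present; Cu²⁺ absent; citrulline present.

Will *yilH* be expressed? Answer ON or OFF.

OFF

Norleucine is present, so KosN is active.
Citrulline is present, so OxaD is inactive.
Cu²⁺ is absent, so TemN is inactive.
Required activator OxaD is absent, so *rudF* is not transcribed.
So RudF is not produced.
Fe²⁺ is present, so DovS is inactive.
Required activator DovS is absent, so *yilH* is not transcribed.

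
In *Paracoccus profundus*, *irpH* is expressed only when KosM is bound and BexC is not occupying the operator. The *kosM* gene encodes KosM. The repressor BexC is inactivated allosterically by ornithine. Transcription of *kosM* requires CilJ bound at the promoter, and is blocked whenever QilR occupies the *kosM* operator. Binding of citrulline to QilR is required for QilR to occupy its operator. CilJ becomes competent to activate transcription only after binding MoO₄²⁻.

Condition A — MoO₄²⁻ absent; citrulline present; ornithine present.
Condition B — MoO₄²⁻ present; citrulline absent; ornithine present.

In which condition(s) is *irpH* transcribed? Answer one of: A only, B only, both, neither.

B only

Condition A:
MoO₄²⁻ is absent, so CilJ is inactive.
Citrulline is present, so QilR is active.
With repressor QilR bound, *kosM* is not transcribed.
So KosM is not produced.
Ornithine is present, so BexC is inactive.
Required activator KosM is absent, so *irpH* is not transcribed.
→ *irpH* is OFF in A.
Condition B:
MoO₄²⁻ is present, so CilJ is active.
Citrulline is absent, so QilR is inactive.
No repressor is bound and CilJ is active, so *kosM* is transcribed.
So KosM is produced and active.
Ornithine is present, so BexC is inactive.
No repressor is bound and KosM is active, so *irpH* is transcribed.
→ *irpH* is ON in B.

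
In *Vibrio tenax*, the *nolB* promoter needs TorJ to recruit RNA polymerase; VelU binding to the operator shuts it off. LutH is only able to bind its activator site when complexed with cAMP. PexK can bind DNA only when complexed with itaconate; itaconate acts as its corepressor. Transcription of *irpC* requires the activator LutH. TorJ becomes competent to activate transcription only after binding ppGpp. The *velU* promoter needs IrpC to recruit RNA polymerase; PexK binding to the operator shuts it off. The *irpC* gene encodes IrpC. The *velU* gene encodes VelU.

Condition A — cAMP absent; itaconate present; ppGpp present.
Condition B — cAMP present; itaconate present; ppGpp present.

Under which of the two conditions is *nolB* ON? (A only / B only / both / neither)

Condition A:
cAMP is absent, so LutH is inactive.
Required activator LutH is absent, so *irpC* is not transcribed.
So IrpC is not produced.
Itaconate is present, so PexK is active.
With repressor PexK bound, *velU* is not transcribed.
So VelU is not produced.
ppGpp is present, so TorJ is active.
No repressor is bound and TorJ is active, so *nolB* is transcribed.
→ *nolB* is ON in A.
Condition B:
cAMP is present, so LutH is active.
No repressor is bound and LutH is active, so *irpC* is transcribed.
So IrpC is produced and active.
Itaconate is present, so PexK is active.
With repressor PexK bound, *velU* is not transcribed.
So VelU is not produced.
ppGpp is present, so TorJ is active.
No repressor is bound and TorJ is active, so *nolB* is transcribed.
→ *nolB* is ON in B.

both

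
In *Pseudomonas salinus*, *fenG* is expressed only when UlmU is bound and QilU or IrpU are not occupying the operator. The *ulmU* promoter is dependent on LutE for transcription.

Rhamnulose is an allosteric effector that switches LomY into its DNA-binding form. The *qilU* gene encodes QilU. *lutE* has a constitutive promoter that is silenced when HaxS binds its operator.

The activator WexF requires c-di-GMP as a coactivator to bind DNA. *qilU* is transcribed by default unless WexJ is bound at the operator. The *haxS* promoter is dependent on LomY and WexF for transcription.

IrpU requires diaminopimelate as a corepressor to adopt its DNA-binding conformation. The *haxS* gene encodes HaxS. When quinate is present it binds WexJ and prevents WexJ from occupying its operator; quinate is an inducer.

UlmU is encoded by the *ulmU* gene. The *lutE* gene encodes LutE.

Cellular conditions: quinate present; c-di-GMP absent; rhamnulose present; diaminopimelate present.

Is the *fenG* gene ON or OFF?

Quinate is present, so WexJ is inactive.
With no repressor bound, *qilU* is transcribed.
So QilU is produced and active.
Diaminopimelate is present, so IrpU is active.
Rhamnulose is present, so LomY is active.
c-di-GMP is absent, so WexF is inactive.
Required activator WexF is absent, so *haxS* is not transcribed.
So HaxS is not produced.
With no repressor bound, *lutE* is transcribed.
So LutE is produced and active.
No repressor is bound and LutE is active, so *ulmU* is transcribed.
So UlmU is produced and active.
With repressor QilU bound, *fenG* is not transcribed.

OFF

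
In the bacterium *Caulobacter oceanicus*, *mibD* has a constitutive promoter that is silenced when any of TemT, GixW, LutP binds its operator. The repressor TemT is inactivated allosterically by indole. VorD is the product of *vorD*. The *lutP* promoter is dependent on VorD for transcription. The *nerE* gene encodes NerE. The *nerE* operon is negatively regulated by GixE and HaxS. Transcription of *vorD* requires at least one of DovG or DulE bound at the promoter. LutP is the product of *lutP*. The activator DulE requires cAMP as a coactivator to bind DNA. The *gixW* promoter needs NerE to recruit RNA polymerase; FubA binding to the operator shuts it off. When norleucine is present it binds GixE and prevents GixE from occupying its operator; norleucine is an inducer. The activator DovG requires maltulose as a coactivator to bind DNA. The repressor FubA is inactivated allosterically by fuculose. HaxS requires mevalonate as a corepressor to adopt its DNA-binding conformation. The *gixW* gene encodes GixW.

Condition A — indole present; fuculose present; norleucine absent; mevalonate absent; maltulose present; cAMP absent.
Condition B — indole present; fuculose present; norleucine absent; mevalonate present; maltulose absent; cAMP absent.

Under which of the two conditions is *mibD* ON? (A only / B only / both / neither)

B only

Condition A:
Indole is present, so TemT is inactive.
Fuculose is present, so FubA is inactive.
Norleucine is absent, so GixE is active.
Mevalonate is absent, so HaxS is inactive.
With repressor GixE bound, *nerE* is not transcribed.
So NerE is not produced.
Required activator NerE is absent, so *gixW* is not transcribed.
So GixW is not produced.
Maltulose is present, so DovG is active.
cAMP is absent, so DulE is inactive.
Activator DovG is present, so *vorD* is transcribed.
So VorD is produced and active.
No repressor is bound and VorD is active, so *lutP* is transcribed.
So LutP is produced and active.
With repressor LutP bound, *mibD* is not transcribed.
→ *mibD* is OFF in A.
Condition B:
Indole is present, so TemT is inactive.
Fuculose is present, so FubA is inactive.
Norleucine is absent, so GixE is active.
Mevalonate is present, so HaxS is active.
With repressor GixE bound, *nerE* is not transcribed.
So NerE is not produced.
Required activator NerE is absent, so *gixW* is not transcribed.
So GixW is not produced.
Maltulose is absent, so DovG is inactive.
cAMP is absent, so DulE is inactive.
No activator is available at the *vorD* promoter, so *vorD* is not transcribed.
So VorD is not produced.
Required activator VorD is absent, so *lutP* is not transcribed.
So LutP is not produced.
With no repressor bound, *mibD* is transcribed.
→ *mibD* is ON in B.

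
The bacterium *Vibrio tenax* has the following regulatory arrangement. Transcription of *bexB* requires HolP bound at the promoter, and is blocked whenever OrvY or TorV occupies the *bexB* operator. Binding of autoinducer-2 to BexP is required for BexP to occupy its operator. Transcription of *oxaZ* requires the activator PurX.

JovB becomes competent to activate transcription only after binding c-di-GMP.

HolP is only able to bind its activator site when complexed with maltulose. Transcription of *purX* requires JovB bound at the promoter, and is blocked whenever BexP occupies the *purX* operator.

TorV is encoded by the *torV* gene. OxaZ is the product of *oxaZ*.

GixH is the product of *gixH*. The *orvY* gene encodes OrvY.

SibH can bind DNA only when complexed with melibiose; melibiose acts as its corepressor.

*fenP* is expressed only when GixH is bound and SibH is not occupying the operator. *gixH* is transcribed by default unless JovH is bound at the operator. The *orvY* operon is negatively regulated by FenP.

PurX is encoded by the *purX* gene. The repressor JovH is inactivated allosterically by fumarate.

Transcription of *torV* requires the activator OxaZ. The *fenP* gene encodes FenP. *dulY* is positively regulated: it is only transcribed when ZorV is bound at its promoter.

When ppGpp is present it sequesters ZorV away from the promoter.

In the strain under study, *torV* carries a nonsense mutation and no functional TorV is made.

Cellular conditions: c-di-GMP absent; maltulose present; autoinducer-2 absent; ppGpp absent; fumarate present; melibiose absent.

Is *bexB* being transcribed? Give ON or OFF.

ON

Melibiose is absent, so SibH is inactive.
Fumarate is present, so JovH is inactive.
With no repressor bound, *gixH* is transcribed.
So GixH is produced and active.
No repressor is bound and GixH is active, so *fenP* is transcribed.
So FenP is produced and active.
With repressor FenP bound, *orvY* is not transcribed.
So OrvY is not produced.
TorV is non-functional in this strain, so it has no effect.
Maltulose is present, so HolP is active.
No repressor is bound and HolP is active, so *bexB* is transcribed.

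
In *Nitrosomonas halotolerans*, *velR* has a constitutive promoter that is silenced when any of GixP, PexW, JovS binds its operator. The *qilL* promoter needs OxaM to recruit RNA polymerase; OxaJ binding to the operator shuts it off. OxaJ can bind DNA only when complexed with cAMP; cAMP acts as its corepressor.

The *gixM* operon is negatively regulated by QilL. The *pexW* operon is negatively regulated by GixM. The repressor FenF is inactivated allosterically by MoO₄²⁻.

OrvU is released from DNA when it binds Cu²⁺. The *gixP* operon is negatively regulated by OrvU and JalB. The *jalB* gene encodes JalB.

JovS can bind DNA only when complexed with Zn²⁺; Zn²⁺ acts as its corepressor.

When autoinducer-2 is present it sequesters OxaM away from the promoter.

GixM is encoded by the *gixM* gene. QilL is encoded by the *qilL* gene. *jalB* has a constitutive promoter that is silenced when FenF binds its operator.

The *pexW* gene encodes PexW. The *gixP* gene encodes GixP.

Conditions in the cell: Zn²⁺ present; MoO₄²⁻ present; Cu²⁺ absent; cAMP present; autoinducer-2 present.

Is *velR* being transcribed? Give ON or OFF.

OFF

Cu²⁺ is absent, so OrvU is active.
MoO₄²⁻ is present, so FenF is inactive.
With no repressor bound, *jalB* is transcribed.
So JalB is produced and active.
With repressor OrvU bound, *gixP* is not transcribed.
So GixP is not produced.
cAMP is present, so OxaJ is active.
Autoinducer-2 is present, so OxaM is inactive.
With repressor OxaJ bound, *qilL* is not transcribed.
So QilL is not produced.
With no repressor bound, *gixM* is transcribed.
So GixM is produced and active.
With repressor GixM bound, *pexW* is not transcribed.
So PexW is not produced.
Zn²⁺ is present, so JovS is active.
With repressor JovS bound, *velR* is not transcribed.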